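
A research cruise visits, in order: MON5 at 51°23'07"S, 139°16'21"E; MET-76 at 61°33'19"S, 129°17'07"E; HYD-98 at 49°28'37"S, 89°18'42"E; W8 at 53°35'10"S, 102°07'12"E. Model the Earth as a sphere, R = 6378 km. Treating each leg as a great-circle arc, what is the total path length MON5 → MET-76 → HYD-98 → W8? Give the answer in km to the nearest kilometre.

5075 km

MON5: φ = -51.38528°, λ = +139.27250°
MET-76: φ = -61.55528°, λ = +129.28528°
HYD-98: φ = -49.47694°, λ = +89.31167°
W8: φ = -53.58611°, λ = +102.12000°
MON5→MET-76: c = 0.201419 rad, d = 1284.65 km
MET-76→HYD-98: c = 0.438126 rad, d = 2794.37 km
HYD-98→W8: c = 0.156159 rad, d = 995.98 km
Total = 1284.65 + 2794.37 + 995.98 = 5075.00 km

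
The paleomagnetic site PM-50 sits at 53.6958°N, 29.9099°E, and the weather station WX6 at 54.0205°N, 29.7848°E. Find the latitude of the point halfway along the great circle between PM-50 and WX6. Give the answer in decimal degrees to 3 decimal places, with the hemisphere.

53.858°N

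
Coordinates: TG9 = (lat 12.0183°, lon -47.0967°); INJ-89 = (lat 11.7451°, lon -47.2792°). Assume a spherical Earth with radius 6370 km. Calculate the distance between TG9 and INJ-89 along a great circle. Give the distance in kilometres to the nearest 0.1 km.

36.3 km

Δφ = -0.2732°,  Δλ = -0.1825°
a = sin²(Δφ/2) + cos φ₁ cos φ₂ sin²(Δλ/2) = 0.000008
c = 2·arcsin(√a) = 0.005697 rad = 0.3264°
d = R·c = 6370 × 0.005697 = 36.3 km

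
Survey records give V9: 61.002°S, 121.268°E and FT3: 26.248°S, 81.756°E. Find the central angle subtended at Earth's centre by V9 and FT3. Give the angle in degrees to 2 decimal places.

43.76°

Δφ = 34.7540°,  Δλ = -39.5120°
a = sin²(Δφ/2) + cos φ₁ cos φ₂ sin²(Δλ/2) = 0.138873
c = 2·arcsin(√a) = 0.763742 rad = 43.7592°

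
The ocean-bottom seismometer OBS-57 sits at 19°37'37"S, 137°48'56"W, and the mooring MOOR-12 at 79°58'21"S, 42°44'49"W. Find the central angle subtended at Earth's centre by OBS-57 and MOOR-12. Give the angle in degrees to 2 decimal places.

71.56°

OBS-57: φ = -19.62694°, λ = -137.81556°
MOOR-12: φ = -79.97250°, λ = -42.74694°
Δφ = -60.3456°,  Δλ = 95.0686°
a = sin²(Δφ/2) + cos φ₁ cos φ₂ sin²(Δλ/2) = 0.341863
c = 2·arcsin(√a) = 1.248997 rad = 71.5623°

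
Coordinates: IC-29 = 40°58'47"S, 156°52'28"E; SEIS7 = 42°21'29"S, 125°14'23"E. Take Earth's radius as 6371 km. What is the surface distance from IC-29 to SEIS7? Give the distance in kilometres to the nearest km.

IC-29: φ = -40.97972°, λ = +156.87444°
SEIS7: φ = -42.35806°, λ = +125.23972°
Δφ = -1.3783°,  Δλ = -31.6347°
a = sin²(Δφ/2) + cos φ₁ cos φ₂ sin²(Δλ/2) = 0.041591
c = 2·arcsin(√a) = 0.410761 rad = 23.5349°
d = R·c = 6371 × 0.410761 = 2617.0 km

2617 km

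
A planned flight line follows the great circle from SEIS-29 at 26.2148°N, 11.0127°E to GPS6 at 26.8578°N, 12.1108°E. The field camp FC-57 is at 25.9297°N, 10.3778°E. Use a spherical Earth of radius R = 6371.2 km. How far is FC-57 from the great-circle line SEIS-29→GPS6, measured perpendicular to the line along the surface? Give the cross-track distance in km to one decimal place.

8.7 km

δ₁₃ = central angle SEIS-29→FC-57 = 0.011128 rad  (haversine)
θ₁₃ = bearing SEIS-29→FC-57 = 243.578°,  θ₁₂ = bearing SEIS-29→GPS6 = 56.551°
dₓₜ = R·arcsin(sin δ₁₃ · sin(θ₁₃ − θ₁₂)) = 6371.2·arcsin(0.01113·sin(187.028°)) = -8.674 km
|dₓₜ| = 8.674 km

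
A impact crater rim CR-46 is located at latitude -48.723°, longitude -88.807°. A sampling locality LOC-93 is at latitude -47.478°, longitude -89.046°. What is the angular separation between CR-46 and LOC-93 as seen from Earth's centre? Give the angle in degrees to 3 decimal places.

Δφ = 1.2450°,  Δλ = -0.2390°
a = sin²(Δφ/2) + cos φ₁ cos φ₂ sin²(Δλ/2) = 0.000120
c = 2·arcsin(√a) = 0.021907 rad = 1.2552°

1.255°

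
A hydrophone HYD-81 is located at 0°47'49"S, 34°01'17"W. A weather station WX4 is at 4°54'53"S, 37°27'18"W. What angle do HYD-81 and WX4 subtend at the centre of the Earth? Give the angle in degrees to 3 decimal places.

5.358°

HYD-81: φ = -0.79694°, λ = -34.02139°
WX4: φ = -4.91472°, λ = -37.45500°
Δφ = -4.1178°,  Δλ = -3.4336°
a = sin²(Δφ/2) + cos φ₁ cos φ₂ sin²(Δλ/2) = 0.002185
c = 2·arcsin(√a) = 0.093520 rad = 5.3583°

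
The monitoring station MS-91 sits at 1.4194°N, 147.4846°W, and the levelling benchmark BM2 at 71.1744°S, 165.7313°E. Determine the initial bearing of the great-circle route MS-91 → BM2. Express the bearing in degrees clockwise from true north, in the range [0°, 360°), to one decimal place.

193.9°

Δλ = -46.7841°
y = sin Δλ · cos φ₂ = -0.235169
x = cos φ₁ sin φ₂ − sin φ₁ cos φ₂ cos Δλ = -0.951688
θ = atan2(y, x) = -166.1199° → 193.8801° (mod 360°)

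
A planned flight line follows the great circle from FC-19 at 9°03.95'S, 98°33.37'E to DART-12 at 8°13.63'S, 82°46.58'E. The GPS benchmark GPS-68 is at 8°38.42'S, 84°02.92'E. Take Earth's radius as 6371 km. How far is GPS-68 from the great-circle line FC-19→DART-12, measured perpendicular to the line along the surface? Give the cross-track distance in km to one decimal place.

35.7 km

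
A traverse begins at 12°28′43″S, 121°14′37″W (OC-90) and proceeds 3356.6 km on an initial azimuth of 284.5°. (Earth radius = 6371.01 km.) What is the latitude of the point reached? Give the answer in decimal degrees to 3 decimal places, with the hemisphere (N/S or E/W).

3.661°S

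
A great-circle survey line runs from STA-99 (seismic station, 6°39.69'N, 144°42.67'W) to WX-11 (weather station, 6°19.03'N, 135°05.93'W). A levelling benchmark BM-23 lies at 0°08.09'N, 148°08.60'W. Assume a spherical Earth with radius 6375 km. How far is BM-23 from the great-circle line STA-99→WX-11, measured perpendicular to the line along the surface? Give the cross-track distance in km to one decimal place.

STA-99: φ = +6.66150°, λ = -144.71117°
WX-11: φ = +6.31717°, λ = -135.09883°
BM-23: φ = +0.13483°, λ = -148.14333°
δ₁₃ = central angle STA-99→BM-23 = 0.128638 rad  (haversine)
θ₁₃ = bearing STA-99→BM-23 = 207.819°,  θ₁₂ = bearing STA-99→WX-11 = 91.515°
dₓₜ = R·arcsin(sin δ₁₃ · sin(θ₁₃ − θ₁₂)) = 6375·arcsin(0.12828·sin(116.303°)) = 734.758 km
|dₓₜ| = 734.758 km

734.8 km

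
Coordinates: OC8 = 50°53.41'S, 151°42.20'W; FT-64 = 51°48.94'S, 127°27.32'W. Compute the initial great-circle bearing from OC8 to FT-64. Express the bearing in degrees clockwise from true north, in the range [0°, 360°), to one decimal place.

OC8: φ = -50.89017°, λ = -151.70333°
FT-64: φ = -51.81567°, λ = -127.45533°
Δλ = 24.2480°
y = sin Δλ · cos φ₂ = 0.253884
x = cos φ₁ sin φ₂ − sin φ₁ cos φ₂ cos Δλ = -0.058471
θ = atan2(y, x) = 102.9695° → 102.9695° (mod 360°)

103.0°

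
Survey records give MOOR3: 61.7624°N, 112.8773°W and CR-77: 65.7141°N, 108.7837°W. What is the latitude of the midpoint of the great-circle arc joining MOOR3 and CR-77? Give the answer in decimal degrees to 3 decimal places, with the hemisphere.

Bx = cos φ₂ cos Δλ = 0.410241,  By = cos φ₂ sin Δλ = 0.029360
φₘ = atan2(sin φ₁ + sin φ₂, √((cos φ₁ + Bx)² + By²)) = 63.75269°
λₘ = λ₁ + atan2(By, cos φ₁ + Bx) = -110.97367°

63.753°N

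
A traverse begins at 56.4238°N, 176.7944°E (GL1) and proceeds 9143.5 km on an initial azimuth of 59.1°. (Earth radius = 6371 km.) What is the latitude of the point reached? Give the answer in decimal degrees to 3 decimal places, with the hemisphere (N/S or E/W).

23.207°N

δ = d/R = 9143.5/6371 = 1.435175 rad
φ₂ = arcsin(sin φ₁ cos δ + cos φ₁ sin δ cos θ)
   = arcsin(0.83315·0.13521 + 0.55305·0.99082·0.51354) = 23.20678°
λ₂ = λ₁ + atan2(sin θ sin δ cos φ₁, cos δ − sin φ₁ sin φ₂) = -70.87866°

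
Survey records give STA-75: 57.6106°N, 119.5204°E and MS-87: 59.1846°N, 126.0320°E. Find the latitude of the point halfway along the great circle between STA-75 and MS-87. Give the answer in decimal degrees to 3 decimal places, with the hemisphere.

58.439°N

Bx = cos φ₂ cos Δλ = 0.508969,  By = cos φ₂ sin Δλ = 0.058094
φₘ = atan2(sin φ₁ + sin φ₂, √((cos φ₁ + Bx)² + By²)) = 58.43887°
λₘ = λ₁ + atan2(By, cos φ₁ + Bx) = 122.70343°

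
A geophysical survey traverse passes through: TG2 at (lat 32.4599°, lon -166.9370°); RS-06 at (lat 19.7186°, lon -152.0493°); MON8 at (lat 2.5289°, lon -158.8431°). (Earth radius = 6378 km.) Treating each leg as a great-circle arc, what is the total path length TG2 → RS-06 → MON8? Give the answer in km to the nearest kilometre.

TG2→RS-06: c = 0.321658 rad, d = 2051.54 km
RS-06→MON8: c = 0.321609 rad, d = 2051.22 km
Total = 2051.54 + 2051.22 = 4102.76 km

4103 km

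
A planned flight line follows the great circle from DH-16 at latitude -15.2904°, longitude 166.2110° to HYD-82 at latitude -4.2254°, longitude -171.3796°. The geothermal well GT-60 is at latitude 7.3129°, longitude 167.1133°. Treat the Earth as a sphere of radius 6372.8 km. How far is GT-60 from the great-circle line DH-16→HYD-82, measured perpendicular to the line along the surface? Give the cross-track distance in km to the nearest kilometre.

2236 km

δ₁₃ = central angle DH-16→GT-60 = 0.394811 rad  (haversine)
θ₁₃ = bearing DH-16→GT-60 = 2.327°,  θ₁₂ = bearing DH-16→HYD-82 = 65.650°
dₓₜ = R·arcsin(sin δ₁₃ · sin(θ₁₃ − θ₁₂)) = 6372.8·arcsin(0.38463·sin(-63.322°)) = -2235.842 km
|dₓₜ| = 2235.842 km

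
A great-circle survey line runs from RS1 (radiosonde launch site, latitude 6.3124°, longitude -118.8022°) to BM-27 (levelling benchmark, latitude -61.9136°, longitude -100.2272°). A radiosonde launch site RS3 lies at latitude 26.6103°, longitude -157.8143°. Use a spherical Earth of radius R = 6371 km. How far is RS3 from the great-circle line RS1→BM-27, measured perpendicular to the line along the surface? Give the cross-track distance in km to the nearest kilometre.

3311 km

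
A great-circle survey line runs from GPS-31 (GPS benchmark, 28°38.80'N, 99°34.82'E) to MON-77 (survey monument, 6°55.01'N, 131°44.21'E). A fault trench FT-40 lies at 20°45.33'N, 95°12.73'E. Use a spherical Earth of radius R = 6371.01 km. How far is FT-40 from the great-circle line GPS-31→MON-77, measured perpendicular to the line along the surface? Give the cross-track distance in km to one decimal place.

GPS-31: φ = +28.64667°, λ = +99.58033°
MON-77: φ = +6.91683°, λ = +131.73683°
FT-40: φ = +20.75550°, λ = +95.21217°
δ₁₃ = central angle GPS-31→FT-40 = 0.154121 rad  (haversine)
θ₁₃ = bearing GPS-31→FT-40 = 207.642°,  θ₁₂ = bearing GPS-31→MON-77 = 119.359°
dₓₜ = R·arcsin(sin δ₁₃ · sin(θ₁₃ − θ₁₂)) = 6371.01·arcsin(0.15351·sin(88.283°)) = 981.461 km
|dₓₜ| = 981.461 km

981.5 km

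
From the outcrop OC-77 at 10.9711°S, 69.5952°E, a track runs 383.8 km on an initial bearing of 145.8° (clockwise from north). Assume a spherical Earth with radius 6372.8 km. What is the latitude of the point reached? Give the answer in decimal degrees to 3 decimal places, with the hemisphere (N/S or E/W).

δ = d/R = 383.8/6372.8 = 0.060225 rad
φ₂ = arcsin(sin φ₁ cos δ + cos φ₁ sin δ cos θ)
   = arcsin(-0.19031·0.99819 + 0.98172·0.06019·-0.82708) = -13.81806°
λ₂ = λ₁ + atan2(sin θ sin δ cos φ₁, cos δ − sin φ₁ sin φ₂) = 71.59174°

13.818°S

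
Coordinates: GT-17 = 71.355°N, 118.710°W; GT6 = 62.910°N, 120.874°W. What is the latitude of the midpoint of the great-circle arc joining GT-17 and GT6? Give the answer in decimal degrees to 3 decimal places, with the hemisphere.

67.136°N

Bx = cos φ₂ cos Δλ = 0.455065,  By = cos φ₂ sin Δλ = -0.017195
φₘ = atan2(sin φ₁ + sin φ₂, √((cos φ₁ + Bx)² + By²)) = 67.13605°
λₘ = λ₁ + atan2(By, cos φ₁ + Bx) = -119.98143°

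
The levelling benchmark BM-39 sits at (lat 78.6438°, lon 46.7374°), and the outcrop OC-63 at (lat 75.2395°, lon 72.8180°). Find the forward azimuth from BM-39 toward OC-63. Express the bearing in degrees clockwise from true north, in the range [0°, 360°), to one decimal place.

Δλ = 26.0806°
y = sin Δλ · cos φ₂ = 0.112010
x = cos φ₁ sin φ₂ − sin φ₁ cos φ₂ cos Δλ = -0.033947
θ = atan2(y, x) = 106.8604° → 106.8604° (mod 360°)

106.9°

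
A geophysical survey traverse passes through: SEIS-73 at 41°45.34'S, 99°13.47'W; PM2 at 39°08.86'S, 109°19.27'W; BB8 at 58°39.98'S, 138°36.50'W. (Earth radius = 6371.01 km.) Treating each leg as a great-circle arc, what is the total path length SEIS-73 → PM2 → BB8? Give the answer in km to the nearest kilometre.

SEIS-73: φ = -41.75567°, λ = -99.22450°
PM2: φ = -39.14767°, λ = -109.32117°
BB8: φ = -58.66633°, λ = -138.60833°
SEIS-73→PM2: c = 0.141506 rad, d = 901.54 km
PM2→BB8: c = 0.471288 rad, d = 3002.58 km
Total = 901.54 + 3002.58 = 3904.12 km

3904 km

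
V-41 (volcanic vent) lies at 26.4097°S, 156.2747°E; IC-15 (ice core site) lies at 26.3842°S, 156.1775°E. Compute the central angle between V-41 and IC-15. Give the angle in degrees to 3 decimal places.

0.091°

Δφ = 0.0255°,  Δλ = -0.0972°
a = sin²(Δφ/2) + cos φ₁ cos φ₂ sin²(Δλ/2) = 0.000001
c = 2·arcsin(√a) = 0.001583 rad = 0.0907°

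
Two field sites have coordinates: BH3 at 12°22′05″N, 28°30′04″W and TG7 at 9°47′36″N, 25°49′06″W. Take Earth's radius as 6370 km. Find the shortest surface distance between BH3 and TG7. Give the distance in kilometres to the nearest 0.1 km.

409.4 km

BH3: φ = +12.36806°, λ = -28.50111°
TG7: φ = +9.79333°, λ = -25.81833°
Δφ = -2.5747°,  Δλ = 2.6828°
a = sin²(Δφ/2) + cos φ₁ cos φ₂ sin²(Δλ/2) = 0.001032
c = 2·arcsin(√a) = 0.064268 rad = 3.6823°
d = R·c = 6370 × 0.064268 = 409.4 km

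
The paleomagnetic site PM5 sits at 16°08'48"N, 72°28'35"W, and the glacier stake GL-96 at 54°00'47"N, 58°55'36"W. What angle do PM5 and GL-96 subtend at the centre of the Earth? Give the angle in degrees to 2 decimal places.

39.31°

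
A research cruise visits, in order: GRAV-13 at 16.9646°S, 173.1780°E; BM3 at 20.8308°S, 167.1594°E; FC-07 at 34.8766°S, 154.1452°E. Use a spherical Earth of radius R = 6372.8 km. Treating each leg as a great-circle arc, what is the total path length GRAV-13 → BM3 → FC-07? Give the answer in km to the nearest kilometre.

GRAV-13→BM3: c = 0.120100 rad, d = 765.38 km
BM3→FC-07: c = 0.316254 rad, d = 2015.42 km
Total = 765.38 + 2015.42 = 2780.80 km

2781 km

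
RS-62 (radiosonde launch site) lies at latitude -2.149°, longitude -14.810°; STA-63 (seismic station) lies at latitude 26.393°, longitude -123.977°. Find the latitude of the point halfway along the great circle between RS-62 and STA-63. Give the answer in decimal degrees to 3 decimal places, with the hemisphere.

Bx = cos φ₂ cos Δλ = -0.294100,  By = cos φ₂ sin Δλ = -0.846110
φₘ = atan2(sin φ₁ + sin φ₂, √((cos φ₁ + Bx)² + By²)) = 20.28109°
λₘ = λ₁ + atan2(By, cos φ₁ + Bx) = -65.00024°

20.281°N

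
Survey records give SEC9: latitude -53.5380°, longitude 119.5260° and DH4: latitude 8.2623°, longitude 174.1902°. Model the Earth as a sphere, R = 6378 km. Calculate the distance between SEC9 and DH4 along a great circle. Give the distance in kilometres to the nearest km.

Δφ = 61.8003°,  Δλ = 54.6642°
a = sin²(Δφ/2) + cos φ₁ cos φ₂ sin²(Δλ/2) = 0.387712
c = 2·arcsin(√a) = 1.344289 rad = 77.0221°
d = R·c = 6378 × 1.344289 = 8573.9 km

8574 km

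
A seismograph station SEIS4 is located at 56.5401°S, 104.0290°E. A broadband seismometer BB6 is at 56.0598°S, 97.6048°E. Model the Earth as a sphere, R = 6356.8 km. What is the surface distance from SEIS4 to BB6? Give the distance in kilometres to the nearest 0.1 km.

398.9 km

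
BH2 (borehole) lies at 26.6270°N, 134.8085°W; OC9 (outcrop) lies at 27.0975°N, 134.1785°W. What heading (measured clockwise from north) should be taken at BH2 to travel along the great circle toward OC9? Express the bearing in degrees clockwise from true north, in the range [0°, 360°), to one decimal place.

Δλ = 0.6300°
y = sin Δλ · cos φ₂ = 0.009788
x = cos φ₁ sin φ₂ − sin φ₁ cos φ₂ cos Δλ = 0.008236
θ = atan2(y, x) = 49.9234° → 49.9234° (mod 360°)

49.9°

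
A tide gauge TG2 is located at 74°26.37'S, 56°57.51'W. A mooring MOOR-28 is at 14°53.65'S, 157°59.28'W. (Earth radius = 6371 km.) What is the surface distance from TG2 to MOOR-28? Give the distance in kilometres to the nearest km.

TG2: φ = -74.43950°, λ = -56.95850°
MOOR-28: φ = -14.89417°, λ = -157.98800°
Δφ = 59.5453°,  Δλ = -101.0295°
a = sin²(Δφ/2) + cos φ₁ cos φ₂ sin²(Δλ/2) = 0.400992
c = 2·arcsin(√a) = 1.371462 rad = 78.5790°
d = R·c = 6371 × 1.371462 = 8737.6 km

8738 km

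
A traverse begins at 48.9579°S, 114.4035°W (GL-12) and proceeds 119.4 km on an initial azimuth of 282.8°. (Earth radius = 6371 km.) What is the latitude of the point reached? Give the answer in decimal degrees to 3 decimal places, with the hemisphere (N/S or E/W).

48.709°S

δ = d/R = 119.4/6371 = 0.018741 rad
φ₂ = arcsin(sin φ₁ cos δ + cos φ₁ sin δ cos θ)
   = arcsin(-0.75423·0.99982 + 0.65661·0.01874·0.22155) = -48.70908°
λ₂ = λ₁ + atan2(sin θ sin δ cos φ₁, cos δ − sin φ₁ sin φ₂) = -115.99042°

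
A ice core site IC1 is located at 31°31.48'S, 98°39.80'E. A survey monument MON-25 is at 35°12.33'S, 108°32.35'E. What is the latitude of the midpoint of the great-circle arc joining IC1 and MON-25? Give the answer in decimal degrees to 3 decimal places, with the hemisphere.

IC1: φ = -31.52467°, λ = +98.66333°
MON-25: φ = -35.20550°, λ = +108.53917°
Bx = cos φ₂ cos Δλ = 0.804982,  By = cos φ₂ sin Δλ = 0.140142
φₘ = atan2(sin φ₁ + sin φ₂, √((cos φ₁ + Bx)² + By²)) = -33.46297°
λₘ = λ₁ + atan2(By, cos φ₁ + Bx) = 103.49651°

33.463°S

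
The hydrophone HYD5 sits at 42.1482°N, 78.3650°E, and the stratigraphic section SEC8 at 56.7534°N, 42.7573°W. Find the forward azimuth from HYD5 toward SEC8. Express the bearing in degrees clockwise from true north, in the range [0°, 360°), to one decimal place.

329.9°

Δλ = -121.1223°
y = sin Δλ · cos φ₂ = -0.469333
x = cos φ₁ sin φ₂ − sin φ₁ cos φ₂ cos Δλ = 0.810211
θ = atan2(y, x) = -30.0825° → 329.9175° (mod 360°)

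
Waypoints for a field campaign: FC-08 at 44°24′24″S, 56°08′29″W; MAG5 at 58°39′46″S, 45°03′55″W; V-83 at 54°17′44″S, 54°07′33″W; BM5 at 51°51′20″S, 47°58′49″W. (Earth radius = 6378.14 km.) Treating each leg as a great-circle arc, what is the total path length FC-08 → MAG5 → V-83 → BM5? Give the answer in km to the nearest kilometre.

FC-08: φ = -44.40667°, λ = -56.14139°
MAG5: φ = -58.66278°, λ = -45.06528°
V-83: φ = -54.29556°, λ = -54.12583°
BM5: φ = -51.85556°, λ = -47.98028°
FC-08→MAG5: c = 0.275520 rad, d = 1757.30 km
MAG5→V-83: c = 0.115742 rad, d = 738.22 km
V-83→BM5: c = 0.077196 rad, d = 492.37 km
Total = 1757.30 + 738.22 + 492.37 = 2987.89 km

2988 km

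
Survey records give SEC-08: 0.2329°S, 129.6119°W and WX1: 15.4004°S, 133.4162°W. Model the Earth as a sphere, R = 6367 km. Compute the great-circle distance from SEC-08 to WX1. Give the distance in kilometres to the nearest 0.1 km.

Δφ = -15.1675°,  Δλ = -3.8043°
a = sin²(Δφ/2) + cos φ₁ cos φ₂ sin²(Δλ/2) = 0.018480
c = 2·arcsin(√a) = 0.272724 rad = 15.6259°
d = R·c = 6367 × 0.272724 = 1736.4 km

1736.4 km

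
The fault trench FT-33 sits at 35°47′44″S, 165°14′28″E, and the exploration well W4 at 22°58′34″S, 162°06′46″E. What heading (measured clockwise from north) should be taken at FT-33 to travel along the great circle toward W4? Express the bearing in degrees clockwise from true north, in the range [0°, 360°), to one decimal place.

FT-33: φ = -35.79556°, λ = +165.24111°
W4: φ = -22.97611°, λ = +162.11278°
Δλ = -3.1283°
y = sin Δλ · cos φ₂ = -0.050243
x = cos φ₁ sin φ₂ − sin φ₁ cos φ₂ cos Δλ = 0.221077
θ = atan2(y, x) = -12.8039° → 347.1961° (mod 360°)

347.2°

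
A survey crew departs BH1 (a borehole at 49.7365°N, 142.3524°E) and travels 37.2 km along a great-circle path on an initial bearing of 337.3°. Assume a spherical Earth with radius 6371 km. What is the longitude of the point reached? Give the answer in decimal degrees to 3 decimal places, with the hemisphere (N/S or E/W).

δ = d/R = 37.2/6371 = 0.005839 rad
φ₂ = arcsin(sin φ₁ cos δ + cos φ₁ sin δ cos θ)
   = arcsin(0.76308·0.99998 + 0.64630·0.00584·0.92254) = 50.04496°
λ₂ = λ₁ + atan2(sin θ sin δ cos φ₁, cos δ − sin φ₁ sin φ₂) = 142.15136°

142.151°E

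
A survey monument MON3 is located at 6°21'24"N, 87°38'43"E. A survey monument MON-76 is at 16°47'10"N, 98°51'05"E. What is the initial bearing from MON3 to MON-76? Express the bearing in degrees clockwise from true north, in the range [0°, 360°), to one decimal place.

45.5°

MON3: φ = +6.35667°, λ = +87.64528°
MON-76: φ = +16.78611°, λ = +98.85139°
Δλ = 11.2061°
y = sin Δλ · cos φ₂ = 0.186058
x = cos φ₁ sin φ₂ − sin φ₁ cos φ₂ cos Δλ = 0.183046
θ = atan2(y, x) = 45.4676° → 45.4676° (mod 360°)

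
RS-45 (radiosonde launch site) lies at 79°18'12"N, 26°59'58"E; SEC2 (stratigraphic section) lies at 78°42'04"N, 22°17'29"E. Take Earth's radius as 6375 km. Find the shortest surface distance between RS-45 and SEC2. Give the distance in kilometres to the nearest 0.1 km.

RS-45: φ = +79.30333°, λ = +26.99944°
SEC2: φ = +78.70111°, λ = +22.29139°
Δφ = -0.6022°,  Δλ = -4.7081°
a = sin²(Δφ/2) + cos φ₁ cos φ₂ sin²(Δλ/2) = 0.000089
c = 2·arcsin(√a) = 0.018865 rad = 1.0809°
d = R·c = 6375 × 0.018865 = 120.3 km

120.3 km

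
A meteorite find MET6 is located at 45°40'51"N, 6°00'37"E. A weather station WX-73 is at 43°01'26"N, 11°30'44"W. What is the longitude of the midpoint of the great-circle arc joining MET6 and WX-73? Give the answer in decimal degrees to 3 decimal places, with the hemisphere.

2.951°W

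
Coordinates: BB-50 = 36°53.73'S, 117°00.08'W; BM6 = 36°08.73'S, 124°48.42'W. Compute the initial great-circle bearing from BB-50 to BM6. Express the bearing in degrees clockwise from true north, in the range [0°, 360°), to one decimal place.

BB-50: φ = -36.89550°, λ = -117.00133°
BM6: φ = -36.14550°, λ = -124.80700°
Δλ = -7.8057°
y = sin Δλ · cos φ₂ = -0.109672
x = cos φ₁ sin φ₂ − sin φ₁ cos φ₂ cos Δλ = 0.008598
θ = atan2(y, x) = -85.5175° → 274.4825° (mod 360°)

274.5°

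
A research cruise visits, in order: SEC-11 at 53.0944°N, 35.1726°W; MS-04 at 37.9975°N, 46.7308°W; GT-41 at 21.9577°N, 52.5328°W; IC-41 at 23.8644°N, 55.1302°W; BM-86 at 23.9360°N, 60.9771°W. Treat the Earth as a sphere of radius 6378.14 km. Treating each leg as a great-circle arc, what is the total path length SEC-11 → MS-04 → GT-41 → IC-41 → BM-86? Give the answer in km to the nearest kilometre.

SEC-11→MS-04: c = 0.298119 rad, d = 1901.44 km
MS-04→GT-41: c = 0.293193 rad, d = 1870.03 km
GT-41→IC-41: c = 0.053393 rad, d = 340.55 km
IC-41→BM-86: c = 0.093299 rad, d = 595.07 km
Total = 1901.44 + 1870.03 + 340.55 + 595.07 = 4707.09 km

4707 km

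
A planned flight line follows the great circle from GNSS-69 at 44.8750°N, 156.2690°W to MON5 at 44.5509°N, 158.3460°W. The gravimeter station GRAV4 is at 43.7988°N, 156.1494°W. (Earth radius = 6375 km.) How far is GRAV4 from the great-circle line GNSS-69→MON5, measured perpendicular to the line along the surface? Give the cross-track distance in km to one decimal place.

δ₁₃ = central angle GNSS-69→GRAV4 = 0.018842 rad  (haversine)
θ₁₃ = bearing GNSS-69→GRAV4 = 175.413°,  θ₁₂ = bearing GNSS-69→MON5 = 258.348°
dₓₜ = R·arcsin(sin δ₁₃ · sin(θ₁₃ − θ₁₂)) = 6375·arcsin(0.01884·sin(-82.934°)) = -119.208 km
|dₓₜ| = 119.208 km

119.2 km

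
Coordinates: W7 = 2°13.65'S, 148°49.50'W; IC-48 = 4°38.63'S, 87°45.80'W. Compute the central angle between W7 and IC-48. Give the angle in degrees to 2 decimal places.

W7: φ = -2.22750°, λ = -148.82500°
IC-48: φ = -4.64383°, λ = -87.76333°
Δφ = -2.4163°,  Δλ = 61.0617°
a = sin²(Δφ/2) + cos φ₁ cos φ₂ sin²(Δλ/2) = 0.257469
c = 2·arcsin(√a) = 1.064362 rad = 60.9835°

60.98°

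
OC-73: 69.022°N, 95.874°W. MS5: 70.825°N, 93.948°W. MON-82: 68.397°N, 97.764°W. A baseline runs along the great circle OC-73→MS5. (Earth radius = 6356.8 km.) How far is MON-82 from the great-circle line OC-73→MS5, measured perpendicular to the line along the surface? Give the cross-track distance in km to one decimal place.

50.4 km

δ₁₃ = central angle OC-73→MON-82 = 0.016199 rad  (haversine)
θ₁₃ = bearing OC-73→MON-82 = 228.558°,  θ₁₂ = bearing OC-73→MS5 = 19.236°
dₓₜ = R·arcsin(sin δ₁₃ · sin(θ₁₃ − θ₁₂)) = 6356.8·arcsin(0.01620·sin(209.322°)) = -50.427 km
|dₓₜ| = 50.427 km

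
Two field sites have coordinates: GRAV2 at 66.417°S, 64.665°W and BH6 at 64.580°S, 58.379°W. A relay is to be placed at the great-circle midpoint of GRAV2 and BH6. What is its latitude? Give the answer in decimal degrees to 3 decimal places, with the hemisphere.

65.531°S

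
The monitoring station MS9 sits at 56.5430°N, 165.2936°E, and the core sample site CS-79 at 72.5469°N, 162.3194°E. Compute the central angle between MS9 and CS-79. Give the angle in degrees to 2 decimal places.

16.05°

Δφ = 16.0039°,  Δλ = -2.9742°
a = sin²(Δφ/2) + cos φ₁ cos φ₂ sin²(Δλ/2) = 0.019490
c = 2·arcsin(√a) = 0.280127 rad = 16.0501°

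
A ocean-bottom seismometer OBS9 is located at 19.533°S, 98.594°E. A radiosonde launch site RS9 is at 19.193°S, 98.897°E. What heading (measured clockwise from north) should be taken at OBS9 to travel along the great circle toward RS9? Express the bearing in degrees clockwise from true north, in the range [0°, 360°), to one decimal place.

40.1°

Δλ = 0.3030°
y = sin Δλ · cos φ₂ = 0.004994
x = cos φ₁ sin φ₂ − sin φ₁ cos φ₂ cos Δλ = 0.005930
θ = atan2(y, x) = 40.1064° → 40.1064° (mod 360°)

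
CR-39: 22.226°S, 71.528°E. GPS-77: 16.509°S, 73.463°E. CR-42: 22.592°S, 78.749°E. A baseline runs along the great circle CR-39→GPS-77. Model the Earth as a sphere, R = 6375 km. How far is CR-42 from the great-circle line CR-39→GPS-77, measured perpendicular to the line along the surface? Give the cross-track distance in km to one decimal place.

723.1 km

δ₁₃ = central angle CR-39→CR-42 = 0.116677 rad  (haversine)
θ₁₃ = bearing CR-39→CR-42 = 94.512°,  θ₁₂ = bearing CR-39→GPS-77 = 18.039°
dₓₜ = R·arcsin(sin δ₁₃ · sin(θ₁₃ − θ₁₂)) = 6375·arcsin(0.11641·sin(76.473°)) = 723.091 km
|dₓₜ| = 723.091 km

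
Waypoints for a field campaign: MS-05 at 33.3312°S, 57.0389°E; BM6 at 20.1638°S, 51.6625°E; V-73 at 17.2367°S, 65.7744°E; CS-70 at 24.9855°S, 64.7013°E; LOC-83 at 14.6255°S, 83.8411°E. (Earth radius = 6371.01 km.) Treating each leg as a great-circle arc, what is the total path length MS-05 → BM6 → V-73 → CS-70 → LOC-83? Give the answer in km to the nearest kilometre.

MS-05→BM6: c = 0.244501 rad, d = 1557.72 km
BM6→V-73: c = 0.238732 rad, d = 1520.96 km
V-73→CS-70: c = 0.136364 rad, d = 868.77 km
CS-70→LOC-83: c = 0.361929 rad, d = 2305.85 km
Total = 1557.72 + 1520.96 + 868.77 + 2305.85 = 6253.31 km

6253 km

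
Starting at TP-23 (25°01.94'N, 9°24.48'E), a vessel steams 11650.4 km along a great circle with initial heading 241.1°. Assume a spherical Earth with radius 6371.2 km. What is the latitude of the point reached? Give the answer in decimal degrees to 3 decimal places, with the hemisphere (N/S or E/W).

32.093°S

TP-23: φ = +25.03233°, λ = +9.40800°
δ = d/R = 11650.4/6371.2 = 1.828604 rad
φ₂ = arcsin(sin φ₁ cos δ + cos φ₁ sin δ cos θ)
   = arcsin(0.42313·-0.25496 + 0.90607·0.96695·-0.48328) = -32.09315°
λ₂ = λ₁ + atan2(sin θ sin δ cos φ₁, cos δ − sin φ₁ sin φ₂) = -82.84329°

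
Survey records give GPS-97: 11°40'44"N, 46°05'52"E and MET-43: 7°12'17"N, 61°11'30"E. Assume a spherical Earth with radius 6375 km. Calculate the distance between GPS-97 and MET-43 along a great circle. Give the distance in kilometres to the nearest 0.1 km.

GPS-97: φ = +11.67889°, λ = +46.09778°
MET-43: φ = +7.20472°, λ = +61.19167°
Δφ = -4.4742°,  Δλ = 15.0939°
a = sin²(Δφ/2) + cos φ₁ cos φ₂ sin²(Δλ/2) = 0.018283
c = 2·arcsin(√a) = 0.271260 rad = 15.5421°
d = R·c = 6375 × 0.271260 = 1729.3 km

1729.3 km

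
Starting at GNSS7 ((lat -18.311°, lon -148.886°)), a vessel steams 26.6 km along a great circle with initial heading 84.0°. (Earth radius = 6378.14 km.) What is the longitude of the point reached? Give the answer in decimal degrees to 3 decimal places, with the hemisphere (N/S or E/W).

148.636°W

δ = d/R = 26.6/6378.14 = 0.004170 rad
φ₂ = arcsin(sin φ₁ cos δ + cos φ₁ sin δ cos θ)
   = arcsin(-0.31417·0.99999 + 0.94937·0.00417·0.10453) = -18.28586°
λ₂ = λ₁ + atan2(sin θ sin δ cos φ₁, cos δ − sin φ₁ sin φ₂) = -148.63572°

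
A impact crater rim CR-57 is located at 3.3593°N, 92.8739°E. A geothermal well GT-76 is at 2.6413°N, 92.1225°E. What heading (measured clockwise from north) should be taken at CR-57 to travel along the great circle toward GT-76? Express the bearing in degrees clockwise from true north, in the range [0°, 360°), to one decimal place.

226.3°

Δλ = -0.7514°
y = sin Δλ · cos φ₂ = -0.013100
x = cos φ₁ sin φ₂ − sin φ₁ cos φ₂ cos Δλ = -0.012526
θ = atan2(y, x) = -133.7169° → 226.2831° (mod 360°)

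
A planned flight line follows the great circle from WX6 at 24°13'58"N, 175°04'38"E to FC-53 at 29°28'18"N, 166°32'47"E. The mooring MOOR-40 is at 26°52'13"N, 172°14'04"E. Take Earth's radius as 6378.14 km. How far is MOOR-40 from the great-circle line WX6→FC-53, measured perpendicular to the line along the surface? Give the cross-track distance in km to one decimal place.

WX6: φ = +24.23278°, λ = +175.07722°
FC-53: φ = +29.47167°, λ = +166.54639°
MOOR-40: φ = +26.87028°, λ = +172.23444°
δ₁₃ = central angle WX6→MOOR-40 = 0.064204 rad  (haversine)
θ₁₃ = bearing WX6→MOOR-40 = 316.406°,  θ₁₂ = bearing WX6→FC-53 = 306.414°
dₓₜ = R·arcsin(sin δ₁₃ · sin(θ₁₃ − θ₁₂)) = 6378.14·arcsin(0.06416·sin(9.993°)) = 71.009 km
|dₓₜ| = 71.009 km

71.0 km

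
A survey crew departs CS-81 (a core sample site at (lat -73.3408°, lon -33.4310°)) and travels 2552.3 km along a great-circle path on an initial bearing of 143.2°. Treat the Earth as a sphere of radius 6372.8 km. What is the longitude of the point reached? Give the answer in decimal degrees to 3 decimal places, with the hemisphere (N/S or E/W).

65.114°E

δ = d/R = 2552.3/6372.8 = 0.400499 rad
φ₂ = arcsin(sin φ₁ cos δ + cos φ₁ sin δ cos θ)
   = arcsin(-0.95803·0.92087 + 0.28668·0.38988·-0.80073) = -76.33954°
λ₂ = λ₁ + atan2(sin θ sin δ cos φ₁, cos δ − sin φ₁ sin φ₂) = 65.11405°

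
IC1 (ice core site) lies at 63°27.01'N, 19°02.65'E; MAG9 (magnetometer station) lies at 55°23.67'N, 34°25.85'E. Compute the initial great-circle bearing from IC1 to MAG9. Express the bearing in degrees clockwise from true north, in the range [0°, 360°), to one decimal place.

IC1: φ = +63.45017°, λ = +19.04417°
MAG9: φ = +55.39450°, λ = +34.43083°
Δλ = 15.3867°
y = sin Δλ · cos φ₂ = 0.150688
x = cos φ₁ sin φ₂ − sin φ₁ cos φ₂ cos Δλ = -0.121926
θ = atan2(y, x) = 128.9773° → 128.9773° (mod 360°)

129.0°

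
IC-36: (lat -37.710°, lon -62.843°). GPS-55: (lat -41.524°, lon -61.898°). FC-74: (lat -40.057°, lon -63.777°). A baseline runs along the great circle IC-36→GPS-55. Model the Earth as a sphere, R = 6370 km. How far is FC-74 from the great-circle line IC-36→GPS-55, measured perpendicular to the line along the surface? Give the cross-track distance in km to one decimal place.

125.8 km

δ₁₃ = central angle IC-36→FC-74 = 0.042883 rad  (haversine)
θ₁₃ = bearing IC-36→FC-74 = 196.920°,  θ₁₂ = bearing IC-36→GPS-55 = 169.494°
dₓₜ = R·arcsin(sin δ₁₃ · sin(θ₁₃ − θ₁₂)) = 6370·arcsin(0.04287·sin(27.427°)) = 125.791 km
|dₓₜ| = 125.791 km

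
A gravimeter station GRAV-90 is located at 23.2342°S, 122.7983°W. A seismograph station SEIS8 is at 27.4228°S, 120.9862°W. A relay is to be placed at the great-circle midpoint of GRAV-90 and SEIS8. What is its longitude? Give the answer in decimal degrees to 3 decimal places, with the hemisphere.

121.908°W

Bx = cos φ₂ cos Δλ = 0.887188,  By = cos φ₂ sin Δλ = 0.028069
φₘ = atan2(sin φ₁ + sin φ₂, √((cos φ₁ + Bx)² + By²)) = -25.33127°
λₘ = λ₁ + atan2(By, cos φ₁ + Bx) = -121.90793°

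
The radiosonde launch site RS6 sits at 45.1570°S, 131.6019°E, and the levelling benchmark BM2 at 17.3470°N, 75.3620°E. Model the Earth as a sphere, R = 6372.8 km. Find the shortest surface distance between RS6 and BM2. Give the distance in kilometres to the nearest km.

8969 km

Δφ = 62.5040°,  Δλ = -56.2399°
a = sin²(Δφ/2) + cos φ₁ cos φ₂ sin²(Δλ/2) = 0.418679
c = 2·arcsin(√a) = 1.407428 rad = 80.6397°
d = R·c = 6372.8 × 1.407428 = 8969.3 km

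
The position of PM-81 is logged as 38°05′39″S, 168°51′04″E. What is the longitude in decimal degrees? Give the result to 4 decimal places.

168° + 51′/60 + 4″/3600 = 168 + 0.85000 + 0.00111 = 168.8511°

168.8511°E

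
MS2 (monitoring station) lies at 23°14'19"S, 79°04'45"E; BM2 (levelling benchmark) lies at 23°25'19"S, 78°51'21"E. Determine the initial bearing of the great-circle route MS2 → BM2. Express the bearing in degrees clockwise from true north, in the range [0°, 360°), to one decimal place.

228.2°

MS2: φ = -23.23861°, λ = +79.07917°
BM2: φ = -23.42194°, λ = +78.85583°
Δλ = -0.2233°
y = sin Δλ · cos φ₂ = -0.003577
x = cos φ₁ sin φ₂ − sin φ₁ cos φ₂ cos Δλ = -0.003203
θ = atan2(y, x) = -131.8406° → 228.1594° (mod 360°)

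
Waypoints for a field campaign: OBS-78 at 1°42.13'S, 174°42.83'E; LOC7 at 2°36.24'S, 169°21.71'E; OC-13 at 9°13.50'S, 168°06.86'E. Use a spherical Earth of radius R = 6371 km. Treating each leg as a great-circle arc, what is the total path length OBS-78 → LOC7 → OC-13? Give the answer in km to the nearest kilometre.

1352 km

OBS-78: φ = -1.70217°, λ = +174.71383°
LOC7: φ = -2.60400°, λ = +169.36183°
OC-13: φ = -9.22500°, λ = +168.11433°
OBS-78→LOC7: c = 0.094661 rad, d = 603.08 km
LOC7→OC-13: c = 0.117568 rad, d = 749.02 km
Total = 603.08 + 749.02 = 1352.11 km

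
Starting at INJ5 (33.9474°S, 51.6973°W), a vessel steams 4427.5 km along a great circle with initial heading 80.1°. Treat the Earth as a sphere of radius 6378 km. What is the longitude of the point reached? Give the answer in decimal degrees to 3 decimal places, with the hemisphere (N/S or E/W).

δ = d/R = 4427.5/6378 = 0.694183 rad
φ₂ = arcsin(sin φ₁ cos δ + cos φ₁ sin δ cos θ)
   = arcsin(-0.55843·0.76858 + 0.82955·0.63976·0.17193) = -19.75219°
λ₂ = λ₁ + atan2(sin θ sin δ cos φ₁, cos δ − sin φ₁ sin φ₂) = -9.65876°

9.659°W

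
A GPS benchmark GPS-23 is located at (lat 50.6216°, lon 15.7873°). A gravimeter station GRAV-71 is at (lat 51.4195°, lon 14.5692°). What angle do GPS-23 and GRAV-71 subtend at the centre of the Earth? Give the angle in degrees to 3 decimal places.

1.106°

Δφ = 0.7979°,  Δλ = -1.2181°
a = sin²(Δφ/2) + cos φ₁ cos φ₂ sin²(Δλ/2) = 0.000093
c = 2·arcsin(√a) = 0.019307 rad = 1.1062°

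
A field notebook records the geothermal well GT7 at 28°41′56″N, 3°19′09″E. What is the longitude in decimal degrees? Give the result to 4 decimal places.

3.3192°E

3° + 19′/60 + 9″/3600 = 3 + 0.31667 + 0.00250 = 3.3192°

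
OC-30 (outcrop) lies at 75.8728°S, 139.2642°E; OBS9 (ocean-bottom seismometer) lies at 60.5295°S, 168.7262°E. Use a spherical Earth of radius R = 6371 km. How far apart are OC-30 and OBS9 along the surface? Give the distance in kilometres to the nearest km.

2047 km

Δφ = 15.3433°,  Δλ = 29.4620°
a = sin²(Δφ/2) + cos φ₁ cos φ₂ sin²(Δλ/2) = 0.025585
c = 2·arcsin(√a) = 0.321288 rad = 18.4085°
d = R·c = 6371 × 0.321288 = 2046.9 km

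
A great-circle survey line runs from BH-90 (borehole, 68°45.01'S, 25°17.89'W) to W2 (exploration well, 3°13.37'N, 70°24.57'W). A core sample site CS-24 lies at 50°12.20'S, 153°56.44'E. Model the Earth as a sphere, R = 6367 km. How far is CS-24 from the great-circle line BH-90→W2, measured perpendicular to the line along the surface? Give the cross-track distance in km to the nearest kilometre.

4308 km

BH-90: φ = -68.75017°, λ = -25.29817°
W2: φ = +3.22283°, λ = -70.40950°
CS-24: φ = -50.20333°, λ = +153.94067°
δ₁₃ = central angle BH-90→CS-24 = 1.065439 rad  (haversine)
θ₁₃ = bearing BH-90→CS-24 = 179.443°,  θ₁₂ = bearing BH-90→W2 = 313.747°
dₓₜ = R·arcsin(sin δ₁₃ · sin(θ₁₃ − θ₁₂)) = 6367·arcsin(0.87500·sin(-134.304°)) = -4308.268 km
|dₓₜ| = 4308.268 km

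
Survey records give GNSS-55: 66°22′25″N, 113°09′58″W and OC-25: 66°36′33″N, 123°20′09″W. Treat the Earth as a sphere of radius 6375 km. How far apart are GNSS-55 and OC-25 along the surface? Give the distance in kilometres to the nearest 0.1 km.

451.6 km

GNSS-55: φ = +66.37361°, λ = -113.16611°
OC-25: φ = +66.60917°, λ = -123.33583°
Δφ = 0.2356°,  Δλ = -10.1697°
a = sin²(Δφ/2) + cos φ₁ cos φ₂ sin²(Δλ/2) = 0.001254
c = 2·arcsin(√a) = 0.070841 rad = 4.0589°
d = R·c = 6375 × 0.070841 = 451.6 km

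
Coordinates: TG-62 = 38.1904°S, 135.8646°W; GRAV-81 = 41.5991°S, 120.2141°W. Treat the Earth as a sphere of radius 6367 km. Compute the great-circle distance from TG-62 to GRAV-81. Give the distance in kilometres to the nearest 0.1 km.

1384.8 km

Δφ = -3.4087°,  Δλ = 15.6505°
a = sin²(Δφ/2) + cos φ₁ cos φ₂ sin²(Δλ/2) = 0.011780
c = 2·arcsin(√a) = 0.217499 rad = 12.4618°
d = R·c = 6367 × 0.217499 = 1384.8 km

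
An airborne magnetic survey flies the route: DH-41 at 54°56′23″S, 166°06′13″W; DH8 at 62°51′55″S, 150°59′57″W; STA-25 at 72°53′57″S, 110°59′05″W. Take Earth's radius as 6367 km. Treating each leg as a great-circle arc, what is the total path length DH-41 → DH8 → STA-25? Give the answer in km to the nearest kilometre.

3183 km

DH-41: φ = -54.93972°, λ = -166.10361°
DH8: φ = -62.86528°, λ = -150.99917°
STA-25: φ = -72.89917°, λ = -110.98472°
DH-41→DH8: c = 0.193190 rad, d = 1230.04 km
DH8→STA-25: c = 0.306795 rad, d = 1953.36 km
Total = 1230.04 + 1953.36 = 3183.40 km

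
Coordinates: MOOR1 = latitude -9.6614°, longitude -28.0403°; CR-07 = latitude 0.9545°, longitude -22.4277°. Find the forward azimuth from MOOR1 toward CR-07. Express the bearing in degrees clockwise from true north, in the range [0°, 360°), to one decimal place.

28.1°

Δλ = 5.6126°
y = sin Δλ · cos φ₂ = 0.097788
x = cos φ₁ sin φ₂ − sin φ₁ cos φ₂ cos Δλ = 0.183420
θ = atan2(y, x) = 28.0638° → 28.0638° (mod 360°)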